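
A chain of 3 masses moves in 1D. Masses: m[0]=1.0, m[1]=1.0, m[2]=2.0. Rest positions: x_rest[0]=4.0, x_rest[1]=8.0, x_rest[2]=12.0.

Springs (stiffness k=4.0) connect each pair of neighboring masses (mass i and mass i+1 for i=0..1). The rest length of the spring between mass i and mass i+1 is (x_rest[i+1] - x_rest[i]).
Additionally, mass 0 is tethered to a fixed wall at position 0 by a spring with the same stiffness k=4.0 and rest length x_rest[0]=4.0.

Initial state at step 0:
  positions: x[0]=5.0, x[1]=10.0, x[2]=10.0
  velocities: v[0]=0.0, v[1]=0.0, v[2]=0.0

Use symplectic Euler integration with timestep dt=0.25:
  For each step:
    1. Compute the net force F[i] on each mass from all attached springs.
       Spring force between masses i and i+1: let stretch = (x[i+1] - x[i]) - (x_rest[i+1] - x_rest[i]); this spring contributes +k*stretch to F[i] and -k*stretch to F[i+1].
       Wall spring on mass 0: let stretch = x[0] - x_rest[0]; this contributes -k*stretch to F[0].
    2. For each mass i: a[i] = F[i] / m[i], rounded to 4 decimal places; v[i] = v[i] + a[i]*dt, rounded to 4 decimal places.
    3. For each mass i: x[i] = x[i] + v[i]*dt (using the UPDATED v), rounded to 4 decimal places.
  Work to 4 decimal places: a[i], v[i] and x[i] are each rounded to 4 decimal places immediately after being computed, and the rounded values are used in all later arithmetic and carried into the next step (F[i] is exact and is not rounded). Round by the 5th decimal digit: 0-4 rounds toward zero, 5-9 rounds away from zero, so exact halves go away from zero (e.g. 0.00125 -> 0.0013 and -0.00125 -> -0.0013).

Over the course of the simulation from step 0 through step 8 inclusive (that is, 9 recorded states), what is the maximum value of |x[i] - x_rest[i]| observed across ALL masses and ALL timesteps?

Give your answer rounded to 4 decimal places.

Step 0: x=[5.0000 10.0000 10.0000] v=[0.0000 0.0000 0.0000]
Step 1: x=[5.0000 8.7500 10.5000] v=[0.0000 -5.0000 2.0000]
Step 2: x=[4.6875 7.0000 11.2813] v=[-1.2500 -7.0000 3.1250]
Step 3: x=[3.7813 5.7422 12.0274] v=[-3.6250 -5.0312 2.9844]
Step 4: x=[2.4200 5.5655 12.4879] v=[-5.4454 -0.7069 1.8418]
Step 5: x=[1.2400 6.3330 12.5831] v=[-4.7199 3.0700 0.3806]
Step 6: x=[1.0233 7.3898 12.3970] v=[-0.8669 4.2271 -0.7445]
Step 7: x=[2.1424 8.1068 12.0850] v=[4.4763 2.8678 -1.2481]
Step 8: x=[4.2170 8.3272 11.7757] v=[8.2983 0.8816 -1.2372]
Max displacement = 2.9767

Answer: 2.9767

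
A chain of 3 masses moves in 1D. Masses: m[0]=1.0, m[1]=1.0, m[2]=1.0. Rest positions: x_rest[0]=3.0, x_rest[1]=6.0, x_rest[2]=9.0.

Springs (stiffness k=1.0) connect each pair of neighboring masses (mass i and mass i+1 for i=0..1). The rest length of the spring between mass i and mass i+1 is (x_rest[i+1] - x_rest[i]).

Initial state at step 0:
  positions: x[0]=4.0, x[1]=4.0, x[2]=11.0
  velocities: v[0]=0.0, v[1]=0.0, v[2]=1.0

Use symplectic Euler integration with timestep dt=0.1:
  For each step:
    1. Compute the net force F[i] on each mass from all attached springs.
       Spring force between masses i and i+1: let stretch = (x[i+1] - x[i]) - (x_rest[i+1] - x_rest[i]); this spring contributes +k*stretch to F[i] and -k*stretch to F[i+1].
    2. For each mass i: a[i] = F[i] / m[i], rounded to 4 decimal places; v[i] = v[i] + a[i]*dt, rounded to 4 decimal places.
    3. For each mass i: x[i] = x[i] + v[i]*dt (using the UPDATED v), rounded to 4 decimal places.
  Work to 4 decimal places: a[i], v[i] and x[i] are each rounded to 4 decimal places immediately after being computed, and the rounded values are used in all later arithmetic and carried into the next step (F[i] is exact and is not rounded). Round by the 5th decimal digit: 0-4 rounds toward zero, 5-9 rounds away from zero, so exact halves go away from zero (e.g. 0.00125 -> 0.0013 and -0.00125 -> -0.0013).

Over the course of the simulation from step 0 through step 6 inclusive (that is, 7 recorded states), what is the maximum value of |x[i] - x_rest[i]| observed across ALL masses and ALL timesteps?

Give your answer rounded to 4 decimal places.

Step 0: x=[4.0000 4.0000 11.0000] v=[0.0000 0.0000 1.0000]
Step 1: x=[3.9700 4.0700 11.0600] v=[-0.3000 0.7000 0.6000]
Step 2: x=[3.9110 4.2089 11.0801] v=[-0.5900 1.3890 0.2010]
Step 3: x=[3.8250 4.4135 11.0615] v=[-0.8602 2.0463 -0.1861]
Step 4: x=[3.7149 4.6787 11.0064] v=[-1.1014 2.6523 -0.5509]
Step 5: x=[3.5844 4.9976 10.9180] v=[-1.3050 3.1887 -0.8837]
Step 6: x=[3.4380 5.3615 10.8004] v=[-1.4637 3.6394 -1.1757]
Max displacement = 2.0801

Answer: 2.0801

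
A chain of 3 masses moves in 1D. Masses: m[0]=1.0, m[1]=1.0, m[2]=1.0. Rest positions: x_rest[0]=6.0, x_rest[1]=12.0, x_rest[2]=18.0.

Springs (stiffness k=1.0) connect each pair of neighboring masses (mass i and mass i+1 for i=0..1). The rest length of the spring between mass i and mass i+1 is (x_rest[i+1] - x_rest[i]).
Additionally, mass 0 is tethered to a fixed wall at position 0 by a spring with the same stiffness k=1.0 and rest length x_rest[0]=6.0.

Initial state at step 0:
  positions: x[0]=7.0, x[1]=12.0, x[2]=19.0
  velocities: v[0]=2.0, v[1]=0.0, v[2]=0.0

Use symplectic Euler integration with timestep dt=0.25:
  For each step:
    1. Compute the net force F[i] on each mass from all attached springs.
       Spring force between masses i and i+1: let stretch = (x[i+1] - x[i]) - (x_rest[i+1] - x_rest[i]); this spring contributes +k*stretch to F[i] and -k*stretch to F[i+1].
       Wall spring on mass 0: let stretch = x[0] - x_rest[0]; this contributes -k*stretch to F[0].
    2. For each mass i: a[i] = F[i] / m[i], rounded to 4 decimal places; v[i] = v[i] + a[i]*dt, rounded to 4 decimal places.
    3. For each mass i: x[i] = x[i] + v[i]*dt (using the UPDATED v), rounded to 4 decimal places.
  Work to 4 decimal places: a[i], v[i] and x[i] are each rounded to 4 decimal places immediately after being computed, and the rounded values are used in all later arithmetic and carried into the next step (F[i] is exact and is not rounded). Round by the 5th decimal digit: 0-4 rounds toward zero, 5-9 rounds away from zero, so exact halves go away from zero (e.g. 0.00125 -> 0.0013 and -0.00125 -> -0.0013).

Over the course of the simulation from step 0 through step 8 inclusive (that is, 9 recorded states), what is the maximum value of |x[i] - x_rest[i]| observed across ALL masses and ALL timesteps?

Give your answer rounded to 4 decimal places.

Answer: 2.0117

Derivation:
Step 0: x=[7.0000 12.0000 19.0000] v=[2.0000 0.0000 0.0000]
Step 1: x=[7.3750 12.1250 18.9375] v=[1.5000 0.5000 -0.2500]
Step 2: x=[7.5860 12.3789 18.8242] v=[0.8438 1.0156 -0.4531]
Step 3: x=[7.6224 12.7361 18.6831] v=[0.1455 1.4287 -0.5644]
Step 4: x=[7.5020 13.1454 18.5453] v=[-0.4817 1.6370 -0.5512]
Step 5: x=[7.2654 13.5394 18.4450] v=[-0.9464 1.5761 -0.4012]
Step 6: x=[6.9668 13.8479 18.4131] v=[-1.1943 1.2340 -0.1276]
Step 7: x=[6.6629 14.0117 18.4709] v=[-1.2157 0.6550 0.2311]
Step 8: x=[6.4019 13.9949 18.6250] v=[-1.0442 -0.0674 0.6163]
Max displacement = 2.0117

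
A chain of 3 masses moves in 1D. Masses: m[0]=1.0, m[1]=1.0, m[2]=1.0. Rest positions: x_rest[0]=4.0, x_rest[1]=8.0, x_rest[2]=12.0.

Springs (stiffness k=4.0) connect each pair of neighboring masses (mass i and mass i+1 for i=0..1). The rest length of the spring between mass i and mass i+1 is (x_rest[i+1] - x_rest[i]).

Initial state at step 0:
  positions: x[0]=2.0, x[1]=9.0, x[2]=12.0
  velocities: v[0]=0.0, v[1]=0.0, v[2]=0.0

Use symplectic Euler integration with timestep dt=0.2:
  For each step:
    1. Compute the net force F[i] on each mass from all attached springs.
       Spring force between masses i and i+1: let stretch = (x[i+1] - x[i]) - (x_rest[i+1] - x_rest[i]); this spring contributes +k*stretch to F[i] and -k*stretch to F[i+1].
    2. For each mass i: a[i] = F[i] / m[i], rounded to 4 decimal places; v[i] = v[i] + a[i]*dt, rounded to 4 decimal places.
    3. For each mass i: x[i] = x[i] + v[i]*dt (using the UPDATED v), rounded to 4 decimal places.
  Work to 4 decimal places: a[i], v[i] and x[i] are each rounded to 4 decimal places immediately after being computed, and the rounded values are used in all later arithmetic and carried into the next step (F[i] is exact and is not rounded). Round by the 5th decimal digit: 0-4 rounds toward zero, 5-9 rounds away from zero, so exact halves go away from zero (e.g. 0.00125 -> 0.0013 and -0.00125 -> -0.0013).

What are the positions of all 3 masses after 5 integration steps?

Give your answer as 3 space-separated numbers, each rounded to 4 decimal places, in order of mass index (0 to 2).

Step 0: x=[2.0000 9.0000 12.0000] v=[0.0000 0.0000 0.0000]
Step 1: x=[2.4800 8.3600 12.1600] v=[2.4000 -3.2000 0.8000]
Step 2: x=[3.2608 7.3872 12.3520] v=[3.9040 -4.8640 0.9600]
Step 3: x=[4.0618 6.5485 12.3896] v=[4.0051 -4.1933 0.1882]
Step 4: x=[4.6207 6.2465 12.1327] v=[2.7945 -1.5098 -1.2847]
Step 5: x=[4.7997 6.6262 11.5740] v=[0.8951 1.8985 -2.7937]

Answer: 4.7997 6.6262 11.5740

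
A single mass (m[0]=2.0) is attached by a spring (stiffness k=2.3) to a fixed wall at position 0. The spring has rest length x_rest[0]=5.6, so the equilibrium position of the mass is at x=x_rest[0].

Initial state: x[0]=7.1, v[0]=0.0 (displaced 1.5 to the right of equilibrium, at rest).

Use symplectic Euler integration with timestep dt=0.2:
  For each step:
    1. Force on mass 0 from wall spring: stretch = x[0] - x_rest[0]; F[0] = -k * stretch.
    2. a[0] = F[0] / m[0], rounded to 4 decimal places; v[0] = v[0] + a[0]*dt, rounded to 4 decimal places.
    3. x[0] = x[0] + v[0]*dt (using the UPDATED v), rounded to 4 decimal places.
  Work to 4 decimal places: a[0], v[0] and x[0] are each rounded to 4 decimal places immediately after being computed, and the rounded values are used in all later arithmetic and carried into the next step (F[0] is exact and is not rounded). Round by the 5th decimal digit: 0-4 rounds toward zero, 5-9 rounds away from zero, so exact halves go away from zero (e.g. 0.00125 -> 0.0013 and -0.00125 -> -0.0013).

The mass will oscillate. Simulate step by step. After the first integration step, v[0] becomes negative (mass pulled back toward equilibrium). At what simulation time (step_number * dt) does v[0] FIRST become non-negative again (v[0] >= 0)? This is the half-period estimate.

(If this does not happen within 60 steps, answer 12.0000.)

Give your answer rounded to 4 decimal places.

Step 0: x=[7.1000] v=[0.0000]
Step 1: x=[7.0310] v=[-0.3450]
Step 2: x=[6.8962] v=[-0.6741]
Step 3: x=[6.7018] v=[-0.9722]
Step 4: x=[6.4567] v=[-1.2256]
Step 5: x=[6.1722] v=[-1.4226]
Step 6: x=[5.8614] v=[-1.5542]
Step 7: x=[5.5385] v=[-1.6143]
Step 8: x=[5.2185] v=[-1.6002]
Step 9: x=[4.9160] v=[-1.5125]
Step 10: x=[4.6450] v=[-1.3552]
Step 11: x=[4.4179] v=[-1.1355]
Step 12: x=[4.2452] v=[-0.8636]
Step 13: x=[4.1348] v=[-0.5520]
Step 14: x=[4.0918] v=[-0.2150]
Step 15: x=[4.1182] v=[0.1319]
First v>=0 after going negative at step 15, time=3.0000

Answer: 3.0000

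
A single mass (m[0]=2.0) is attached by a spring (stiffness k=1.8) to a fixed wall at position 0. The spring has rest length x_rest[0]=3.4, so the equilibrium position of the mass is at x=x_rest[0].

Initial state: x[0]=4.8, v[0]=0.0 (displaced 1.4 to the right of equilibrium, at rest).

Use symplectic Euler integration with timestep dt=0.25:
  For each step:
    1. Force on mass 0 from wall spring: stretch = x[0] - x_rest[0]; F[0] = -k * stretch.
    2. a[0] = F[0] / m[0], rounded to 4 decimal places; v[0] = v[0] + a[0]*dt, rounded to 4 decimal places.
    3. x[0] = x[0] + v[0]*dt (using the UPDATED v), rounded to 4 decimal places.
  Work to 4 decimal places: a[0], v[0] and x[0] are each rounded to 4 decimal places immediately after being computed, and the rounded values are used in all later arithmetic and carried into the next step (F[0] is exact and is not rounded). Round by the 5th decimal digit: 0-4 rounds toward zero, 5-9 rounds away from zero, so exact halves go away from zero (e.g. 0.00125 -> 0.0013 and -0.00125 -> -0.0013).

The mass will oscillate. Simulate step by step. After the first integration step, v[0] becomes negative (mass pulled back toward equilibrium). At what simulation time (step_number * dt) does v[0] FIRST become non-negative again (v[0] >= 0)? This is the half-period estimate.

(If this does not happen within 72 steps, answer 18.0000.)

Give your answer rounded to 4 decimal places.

Step 0: x=[4.8000] v=[0.0000]
Step 1: x=[4.7213] v=[-0.3150]
Step 2: x=[4.5682] v=[-0.6123]
Step 3: x=[4.3494] v=[-0.8752]
Step 4: x=[4.0772] v=[-1.0888]
Step 5: x=[3.7669] v=[-1.2412]
Step 6: x=[3.4360] v=[-1.3238]
Step 7: x=[3.1030] v=[-1.3319]
Step 8: x=[2.7867] v=[-1.2651]
Step 9: x=[2.5049] v=[-1.1271]
Step 10: x=[2.2735] v=[-0.9257]
Step 11: x=[2.1055] v=[-0.6722]
Step 12: x=[2.0103] v=[-0.3809]
Step 13: x=[1.9933] v=[-0.0682]
Step 14: x=[2.0554] v=[0.2483]
First v>=0 after going negative at step 14, time=3.5000

Answer: 3.5000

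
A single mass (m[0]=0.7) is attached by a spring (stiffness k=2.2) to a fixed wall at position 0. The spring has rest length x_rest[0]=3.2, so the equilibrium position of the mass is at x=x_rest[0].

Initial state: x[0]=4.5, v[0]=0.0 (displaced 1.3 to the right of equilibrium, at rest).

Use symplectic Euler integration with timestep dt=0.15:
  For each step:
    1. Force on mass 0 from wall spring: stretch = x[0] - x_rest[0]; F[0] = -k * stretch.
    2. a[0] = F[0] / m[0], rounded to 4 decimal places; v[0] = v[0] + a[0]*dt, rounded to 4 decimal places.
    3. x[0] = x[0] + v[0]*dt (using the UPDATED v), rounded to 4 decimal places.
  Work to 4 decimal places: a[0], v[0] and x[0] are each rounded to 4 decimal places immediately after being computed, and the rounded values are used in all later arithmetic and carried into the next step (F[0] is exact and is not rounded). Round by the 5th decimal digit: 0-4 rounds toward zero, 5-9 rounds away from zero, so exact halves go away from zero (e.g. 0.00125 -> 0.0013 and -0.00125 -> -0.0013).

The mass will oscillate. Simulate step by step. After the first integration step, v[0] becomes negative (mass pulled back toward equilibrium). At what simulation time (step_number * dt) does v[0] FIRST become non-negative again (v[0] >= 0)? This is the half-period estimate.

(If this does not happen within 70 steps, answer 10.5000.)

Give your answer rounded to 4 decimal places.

Answer: 1.8000

Derivation:
Step 0: x=[4.5000] v=[0.0000]
Step 1: x=[4.4081] v=[-0.6129]
Step 2: x=[4.2307] v=[-1.1824]
Step 3: x=[3.9805] v=[-1.6683]
Step 4: x=[3.6751] v=[-2.0363]
Step 5: x=[3.3361] v=[-2.2603]
Step 6: x=[2.9874] v=[-2.3245]
Step 7: x=[2.6538] v=[-2.2243]
Step 8: x=[2.3588] v=[-1.9668]
Step 9: x=[2.1233] v=[-1.5702]
Step 10: x=[1.9639] v=[-1.0626]
Step 11: x=[1.8919] v=[-0.4799]
Step 12: x=[1.9124] v=[0.1368]
First v>=0 after going negative at step 12, time=1.8000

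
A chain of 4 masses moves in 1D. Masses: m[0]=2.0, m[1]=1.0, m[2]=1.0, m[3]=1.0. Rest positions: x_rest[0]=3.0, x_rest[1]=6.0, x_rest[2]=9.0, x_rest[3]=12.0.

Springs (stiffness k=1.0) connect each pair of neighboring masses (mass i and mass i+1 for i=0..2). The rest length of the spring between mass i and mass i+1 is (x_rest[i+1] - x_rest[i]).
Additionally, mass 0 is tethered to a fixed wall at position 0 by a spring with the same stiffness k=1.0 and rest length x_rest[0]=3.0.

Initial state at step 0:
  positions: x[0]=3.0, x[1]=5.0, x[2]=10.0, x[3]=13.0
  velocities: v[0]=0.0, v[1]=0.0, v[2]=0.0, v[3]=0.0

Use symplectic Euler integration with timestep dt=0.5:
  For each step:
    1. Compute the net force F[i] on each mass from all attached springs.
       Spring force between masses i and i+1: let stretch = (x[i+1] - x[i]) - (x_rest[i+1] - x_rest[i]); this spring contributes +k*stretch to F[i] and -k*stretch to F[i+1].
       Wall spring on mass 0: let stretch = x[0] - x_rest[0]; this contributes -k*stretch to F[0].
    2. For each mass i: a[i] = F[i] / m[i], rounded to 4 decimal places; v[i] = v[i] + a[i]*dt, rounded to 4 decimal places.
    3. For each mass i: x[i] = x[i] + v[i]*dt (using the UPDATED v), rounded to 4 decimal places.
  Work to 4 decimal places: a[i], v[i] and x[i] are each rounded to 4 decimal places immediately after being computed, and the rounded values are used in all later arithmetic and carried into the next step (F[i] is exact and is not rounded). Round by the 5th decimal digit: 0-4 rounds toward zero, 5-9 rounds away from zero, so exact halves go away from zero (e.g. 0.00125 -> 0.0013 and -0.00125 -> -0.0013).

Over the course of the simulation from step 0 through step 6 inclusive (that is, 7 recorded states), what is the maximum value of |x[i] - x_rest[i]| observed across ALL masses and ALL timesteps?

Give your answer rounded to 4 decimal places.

Answer: 1.2501

Derivation:
Step 0: x=[3.0000 5.0000 10.0000 13.0000] v=[0.0000 0.0000 0.0000 0.0000]
Step 1: x=[2.8750 5.7500 9.5000 13.0000] v=[-0.2500 1.5000 -1.0000 0.0000]
Step 2: x=[2.7500 6.7188 8.9375 12.8750] v=[-0.2500 1.9375 -1.1250 -0.2500]
Step 3: x=[2.7774 7.2501 8.8047 12.5156] v=[0.0547 1.0625 -0.2656 -0.7188]
Step 4: x=[3.0167 7.0518 9.2110 11.9785] v=[0.4786 -0.3966 0.8126 -1.0743]
Step 5: x=[3.3833 6.3845 9.7694 11.4995] v=[0.7332 -1.3346 1.1168 -0.9581]
Step 6: x=[3.7022 5.8131 9.9141 11.3379] v=[0.6377 -1.1428 0.2894 -0.3232]
Max displacement = 1.2501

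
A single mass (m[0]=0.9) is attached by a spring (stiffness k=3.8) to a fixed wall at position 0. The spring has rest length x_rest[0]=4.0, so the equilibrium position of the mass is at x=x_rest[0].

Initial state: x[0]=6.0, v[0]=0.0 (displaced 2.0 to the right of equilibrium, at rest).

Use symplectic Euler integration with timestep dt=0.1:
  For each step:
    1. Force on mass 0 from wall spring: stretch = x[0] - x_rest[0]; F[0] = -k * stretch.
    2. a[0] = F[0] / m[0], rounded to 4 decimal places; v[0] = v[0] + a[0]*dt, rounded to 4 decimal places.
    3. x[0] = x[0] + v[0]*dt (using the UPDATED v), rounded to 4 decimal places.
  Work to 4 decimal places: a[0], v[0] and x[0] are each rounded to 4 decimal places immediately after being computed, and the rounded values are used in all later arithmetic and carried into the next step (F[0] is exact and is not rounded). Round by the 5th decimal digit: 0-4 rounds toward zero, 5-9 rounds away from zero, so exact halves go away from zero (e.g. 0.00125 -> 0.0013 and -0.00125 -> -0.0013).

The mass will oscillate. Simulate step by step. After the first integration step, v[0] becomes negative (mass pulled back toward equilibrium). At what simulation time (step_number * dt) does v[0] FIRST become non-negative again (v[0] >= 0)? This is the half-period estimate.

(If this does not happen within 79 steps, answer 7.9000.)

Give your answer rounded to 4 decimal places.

Step 0: x=[6.0000] v=[0.0000]
Step 1: x=[5.9156] v=[-0.8444]
Step 2: x=[5.7503] v=[-1.6532]
Step 3: x=[5.5111] v=[-2.3922]
Step 4: x=[5.2081] v=[-3.0302]
Step 5: x=[4.8541] v=[-3.5403]
Step 6: x=[4.4640] v=[-3.9009]
Step 7: x=[4.0543] v=[-4.0968]
Step 8: x=[3.6423] v=[-4.1197]
Step 9: x=[3.2454] v=[-3.9687]
Step 10: x=[2.8804] v=[-3.6501]
Step 11: x=[2.5627] v=[-3.1774]
Step 12: x=[2.3057] v=[-2.5705]
Step 13: x=[2.1202] v=[-1.8551]
Step 14: x=[2.0141] v=[-1.0614]
Step 15: x=[1.9918] v=[-0.2229]
Step 16: x=[2.0543] v=[0.6250]
First v>=0 after going negative at step 16, time=1.6000

Answer: 1.6000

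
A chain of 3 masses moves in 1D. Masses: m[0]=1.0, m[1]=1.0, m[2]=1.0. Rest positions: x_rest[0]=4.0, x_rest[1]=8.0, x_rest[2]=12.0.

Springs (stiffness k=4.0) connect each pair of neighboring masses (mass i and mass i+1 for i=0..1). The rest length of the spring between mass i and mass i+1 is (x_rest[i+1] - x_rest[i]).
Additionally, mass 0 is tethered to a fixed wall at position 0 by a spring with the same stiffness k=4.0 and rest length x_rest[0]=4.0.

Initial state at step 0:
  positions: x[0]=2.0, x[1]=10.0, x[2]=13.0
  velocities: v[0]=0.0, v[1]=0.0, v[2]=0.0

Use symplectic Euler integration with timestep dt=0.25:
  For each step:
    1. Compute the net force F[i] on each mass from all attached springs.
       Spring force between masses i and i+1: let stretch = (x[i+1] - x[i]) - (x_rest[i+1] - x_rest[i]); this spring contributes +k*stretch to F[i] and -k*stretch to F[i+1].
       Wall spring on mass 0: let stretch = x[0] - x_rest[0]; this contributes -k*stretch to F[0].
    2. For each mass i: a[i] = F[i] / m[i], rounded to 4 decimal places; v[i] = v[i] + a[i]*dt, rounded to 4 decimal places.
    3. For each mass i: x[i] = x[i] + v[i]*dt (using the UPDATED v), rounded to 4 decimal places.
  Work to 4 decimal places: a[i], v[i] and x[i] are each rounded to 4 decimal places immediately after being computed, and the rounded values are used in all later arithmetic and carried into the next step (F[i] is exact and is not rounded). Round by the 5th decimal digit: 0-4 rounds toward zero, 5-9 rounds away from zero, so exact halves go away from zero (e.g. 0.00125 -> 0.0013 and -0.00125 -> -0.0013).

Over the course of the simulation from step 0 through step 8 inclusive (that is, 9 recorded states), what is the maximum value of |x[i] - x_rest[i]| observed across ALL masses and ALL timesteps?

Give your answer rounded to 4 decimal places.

Step 0: x=[2.0000 10.0000 13.0000] v=[0.0000 0.0000 0.0000]
Step 1: x=[3.5000 8.7500 13.2500] v=[6.0000 -5.0000 1.0000]
Step 2: x=[5.4375 7.3125 13.3750] v=[7.7500 -5.7500 0.5000]
Step 3: x=[6.4844 6.9219 12.9844] v=[4.1875 -1.5625 -1.5625]
Step 4: x=[6.0196 7.9375 12.0782] v=[-1.8594 4.0625 -3.6250]
Step 5: x=[4.5293 9.5088 11.1368] v=[-5.9611 6.2853 -3.7657]
Step 6: x=[3.1516 10.2423 10.7884] v=[-5.5109 2.9338 -1.3937]
Step 7: x=[2.7587 9.3396 11.3035] v=[-1.5718 -3.6108 2.0602]
Step 8: x=[3.3213 7.2827 12.3276] v=[2.2504 -8.2278 4.0963]
Max displacement = 2.4844

Answer: 2.4844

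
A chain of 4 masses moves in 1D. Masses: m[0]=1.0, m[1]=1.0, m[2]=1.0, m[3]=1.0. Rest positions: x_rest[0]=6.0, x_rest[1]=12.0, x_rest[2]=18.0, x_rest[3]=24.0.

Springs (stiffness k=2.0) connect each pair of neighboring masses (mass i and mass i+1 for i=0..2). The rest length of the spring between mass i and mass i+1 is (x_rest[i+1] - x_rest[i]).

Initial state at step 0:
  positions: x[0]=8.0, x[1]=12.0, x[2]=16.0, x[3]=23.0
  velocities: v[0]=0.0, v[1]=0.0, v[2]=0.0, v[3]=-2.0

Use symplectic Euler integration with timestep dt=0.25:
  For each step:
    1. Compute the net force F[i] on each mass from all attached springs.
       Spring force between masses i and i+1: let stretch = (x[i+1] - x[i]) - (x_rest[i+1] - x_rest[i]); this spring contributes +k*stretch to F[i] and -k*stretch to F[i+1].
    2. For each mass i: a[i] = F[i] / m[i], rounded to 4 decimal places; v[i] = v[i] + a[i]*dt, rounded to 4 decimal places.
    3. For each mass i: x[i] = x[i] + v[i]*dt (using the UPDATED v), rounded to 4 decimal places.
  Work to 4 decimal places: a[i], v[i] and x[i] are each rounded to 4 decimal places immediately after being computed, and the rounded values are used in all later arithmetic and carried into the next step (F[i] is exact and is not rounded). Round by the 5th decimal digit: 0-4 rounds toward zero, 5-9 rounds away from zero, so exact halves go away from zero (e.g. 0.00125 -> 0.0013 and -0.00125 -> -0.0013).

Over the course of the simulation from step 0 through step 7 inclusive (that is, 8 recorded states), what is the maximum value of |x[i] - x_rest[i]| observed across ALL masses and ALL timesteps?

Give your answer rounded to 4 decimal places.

Step 0: x=[8.0000 12.0000 16.0000 23.0000] v=[0.0000 0.0000 0.0000 -2.0000]
Step 1: x=[7.7500 12.0000 16.3750 22.3750] v=[-1.0000 0.0000 1.5000 -2.5000]
Step 2: x=[7.2813 12.0156 16.9531 21.7500] v=[-1.8750 0.0625 2.3125 -2.5000]
Step 3: x=[6.6543 12.0566 17.5137 21.2754] v=[-2.5079 0.1641 2.2422 -1.8985]
Step 4: x=[5.9526 12.1045 17.8623 21.0806] v=[-2.8068 0.1915 1.3945 -0.7794]
Step 5: x=[5.2699 12.1031 17.8935 21.2335] v=[-2.7309 -0.0056 0.1248 0.6115]
Step 6: x=[4.6913 11.9714 17.6184 21.7189] v=[-2.3143 -0.5270 -1.1004 1.9415]
Step 7: x=[4.2727 11.6355 17.1500 22.4417] v=[-1.6743 -1.3436 -1.8737 2.8913]
Max displacement = 2.9194

Answer: 2.9194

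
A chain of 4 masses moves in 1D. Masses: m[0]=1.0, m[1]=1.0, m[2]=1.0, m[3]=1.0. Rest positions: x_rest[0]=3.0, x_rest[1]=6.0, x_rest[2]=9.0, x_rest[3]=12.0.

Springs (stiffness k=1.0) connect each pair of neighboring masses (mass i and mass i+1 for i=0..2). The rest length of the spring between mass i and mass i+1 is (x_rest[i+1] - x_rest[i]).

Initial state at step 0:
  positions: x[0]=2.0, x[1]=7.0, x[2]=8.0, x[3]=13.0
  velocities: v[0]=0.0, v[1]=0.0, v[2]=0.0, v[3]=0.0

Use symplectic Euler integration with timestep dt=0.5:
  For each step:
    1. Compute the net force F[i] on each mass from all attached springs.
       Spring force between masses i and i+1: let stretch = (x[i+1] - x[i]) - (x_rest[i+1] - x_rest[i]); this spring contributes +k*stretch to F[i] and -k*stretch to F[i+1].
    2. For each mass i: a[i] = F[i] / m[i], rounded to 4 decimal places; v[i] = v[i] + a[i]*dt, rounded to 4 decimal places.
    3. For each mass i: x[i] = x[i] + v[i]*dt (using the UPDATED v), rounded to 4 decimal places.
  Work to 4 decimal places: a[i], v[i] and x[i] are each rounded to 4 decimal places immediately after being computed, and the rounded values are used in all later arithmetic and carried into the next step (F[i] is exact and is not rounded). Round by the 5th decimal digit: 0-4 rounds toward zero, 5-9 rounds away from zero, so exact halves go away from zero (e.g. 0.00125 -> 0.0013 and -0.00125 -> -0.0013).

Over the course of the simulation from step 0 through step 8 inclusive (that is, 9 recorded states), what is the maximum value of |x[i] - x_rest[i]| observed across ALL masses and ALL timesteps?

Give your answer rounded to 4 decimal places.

Answer: 1.5295

Derivation:
Step 0: x=[2.0000 7.0000 8.0000 13.0000] v=[0.0000 0.0000 0.0000 0.0000]
Step 1: x=[2.5000 6.0000 9.0000 12.5000] v=[1.0000 -2.0000 2.0000 -1.0000]
Step 2: x=[3.1250 4.8750 10.1250 11.8750] v=[1.2500 -2.2500 2.2500 -1.2500]
Step 3: x=[3.4375 4.6250 10.3750 11.5625] v=[0.6250 -0.5000 0.5000 -0.6250]
Step 4: x=[3.2969 5.5157 9.4844 11.7032] v=[-0.2813 1.7813 -1.7813 0.2813]
Step 5: x=[2.9610 6.8439 8.1563 12.0392] v=[-0.6719 2.6563 -2.6563 0.6719]
Step 6: x=[2.8458 7.5295 7.4708 12.1545] v=[-0.2305 1.3711 -1.3711 0.2305]
Step 7: x=[3.1515 7.0295 7.9709 11.8488] v=[0.6114 -1.0001 1.0001 -0.6114]
Step 8: x=[3.6767 5.7953 9.2051 11.3236] v=[1.0504 -2.4684 2.4684 -1.0504]
Max displacement = 1.5295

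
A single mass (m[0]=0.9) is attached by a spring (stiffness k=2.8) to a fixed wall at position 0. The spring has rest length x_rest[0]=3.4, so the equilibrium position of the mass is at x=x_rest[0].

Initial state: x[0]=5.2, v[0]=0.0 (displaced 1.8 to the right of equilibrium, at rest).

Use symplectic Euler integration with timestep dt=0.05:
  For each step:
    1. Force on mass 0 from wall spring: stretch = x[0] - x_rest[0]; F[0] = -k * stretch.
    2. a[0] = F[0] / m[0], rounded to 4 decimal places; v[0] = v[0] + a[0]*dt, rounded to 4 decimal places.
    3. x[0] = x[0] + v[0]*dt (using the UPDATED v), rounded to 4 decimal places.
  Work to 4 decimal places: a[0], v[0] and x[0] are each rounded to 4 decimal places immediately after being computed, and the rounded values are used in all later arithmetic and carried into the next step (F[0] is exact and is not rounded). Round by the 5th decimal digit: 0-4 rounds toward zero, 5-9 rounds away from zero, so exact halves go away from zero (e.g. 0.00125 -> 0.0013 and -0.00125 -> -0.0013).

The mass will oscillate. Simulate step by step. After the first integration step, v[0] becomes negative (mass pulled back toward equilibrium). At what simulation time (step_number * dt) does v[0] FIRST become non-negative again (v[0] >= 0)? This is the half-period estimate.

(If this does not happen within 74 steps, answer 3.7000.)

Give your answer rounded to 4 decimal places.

Step 0: x=[5.2000] v=[0.0000]
Step 1: x=[5.1860] v=[-0.2800]
Step 2: x=[5.1581] v=[-0.5578]
Step 3: x=[5.1165] v=[-0.8313]
Step 4: x=[5.0616] v=[-1.0983]
Step 5: x=[4.9938] v=[-1.3568]
Step 6: x=[4.9136] v=[-1.6047]
Step 7: x=[4.8216] v=[-1.8402]
Step 8: x=[4.7185] v=[-2.0613]
Step 9: x=[4.6052] v=[-2.2664]
Step 10: x=[4.4825] v=[-2.4539]
Step 11: x=[4.3514] v=[-2.6223]
Step 12: x=[4.2129] v=[-2.7703]
Step 13: x=[4.0681] v=[-2.8968]
Step 14: x=[3.9181] v=[-3.0007]
Step 15: x=[3.7640] v=[-3.0813]
Step 16: x=[3.6071] v=[-3.1379]
Step 17: x=[3.4486] v=[-3.1701]
Step 18: x=[3.2897] v=[-3.1777]
Step 19: x=[3.1317] v=[-3.1605]
Step 20: x=[2.9758] v=[-3.1188]
Step 21: x=[2.8232] v=[-3.0528]
Step 22: x=[2.6750] v=[-2.9631]
Step 23: x=[2.5325] v=[-2.8503]
Step 24: x=[2.3967] v=[-2.7154]
Step 25: x=[2.2687] v=[-2.5593]
Step 26: x=[2.1495] v=[-2.3833]
Step 27: x=[2.0401] v=[-2.1888]
Step 28: x=[1.9412] v=[-1.9773]
Step 29: x=[1.8537] v=[-1.7504]
Step 30: x=[1.7782] v=[-1.5099]
Step 31: x=[1.7153] v=[-1.2576]
Step 32: x=[1.6655] v=[-0.9955]
Step 33: x=[1.6292] v=[-0.7257]
Step 34: x=[1.6067] v=[-0.4502]
Step 35: x=[1.5981] v=[-0.1712]
Step 36: x=[1.6036] v=[0.1091]
First v>=0 after going negative at step 36, time=1.8000

Answer: 1.8000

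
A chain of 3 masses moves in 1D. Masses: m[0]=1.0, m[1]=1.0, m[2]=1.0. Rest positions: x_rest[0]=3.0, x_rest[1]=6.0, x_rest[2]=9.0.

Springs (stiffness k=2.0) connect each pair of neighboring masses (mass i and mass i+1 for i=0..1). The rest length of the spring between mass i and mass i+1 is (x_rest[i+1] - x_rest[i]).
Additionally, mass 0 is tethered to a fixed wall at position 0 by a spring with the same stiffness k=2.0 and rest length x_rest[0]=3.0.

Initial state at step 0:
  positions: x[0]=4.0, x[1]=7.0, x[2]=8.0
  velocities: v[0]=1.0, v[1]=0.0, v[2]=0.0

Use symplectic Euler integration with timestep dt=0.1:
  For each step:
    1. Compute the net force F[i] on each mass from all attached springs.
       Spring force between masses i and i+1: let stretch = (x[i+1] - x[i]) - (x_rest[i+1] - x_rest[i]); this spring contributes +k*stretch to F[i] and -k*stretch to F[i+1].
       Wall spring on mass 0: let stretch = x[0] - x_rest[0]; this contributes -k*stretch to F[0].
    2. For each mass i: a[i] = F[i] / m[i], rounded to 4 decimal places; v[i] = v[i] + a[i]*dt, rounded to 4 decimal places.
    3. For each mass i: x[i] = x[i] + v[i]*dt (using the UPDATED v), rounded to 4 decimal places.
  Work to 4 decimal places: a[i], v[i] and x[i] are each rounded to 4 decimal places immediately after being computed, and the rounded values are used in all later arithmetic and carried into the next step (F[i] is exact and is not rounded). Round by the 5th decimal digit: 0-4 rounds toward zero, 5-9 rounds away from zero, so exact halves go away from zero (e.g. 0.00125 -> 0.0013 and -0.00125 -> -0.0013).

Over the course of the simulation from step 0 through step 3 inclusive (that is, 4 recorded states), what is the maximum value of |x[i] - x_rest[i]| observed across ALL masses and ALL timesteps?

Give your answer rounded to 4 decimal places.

Step 0: x=[4.0000 7.0000 8.0000] v=[1.0000 0.0000 0.0000]
Step 1: x=[4.0800 6.9600 8.0400] v=[0.8000 -0.4000 0.4000]
Step 2: x=[4.1360 6.8840 8.1184] v=[0.5600 -0.7600 0.7840]
Step 3: x=[4.1642 6.7777 8.2321] v=[0.2824 -1.0627 1.1371]
Max displacement = 1.1642

Answer: 1.1642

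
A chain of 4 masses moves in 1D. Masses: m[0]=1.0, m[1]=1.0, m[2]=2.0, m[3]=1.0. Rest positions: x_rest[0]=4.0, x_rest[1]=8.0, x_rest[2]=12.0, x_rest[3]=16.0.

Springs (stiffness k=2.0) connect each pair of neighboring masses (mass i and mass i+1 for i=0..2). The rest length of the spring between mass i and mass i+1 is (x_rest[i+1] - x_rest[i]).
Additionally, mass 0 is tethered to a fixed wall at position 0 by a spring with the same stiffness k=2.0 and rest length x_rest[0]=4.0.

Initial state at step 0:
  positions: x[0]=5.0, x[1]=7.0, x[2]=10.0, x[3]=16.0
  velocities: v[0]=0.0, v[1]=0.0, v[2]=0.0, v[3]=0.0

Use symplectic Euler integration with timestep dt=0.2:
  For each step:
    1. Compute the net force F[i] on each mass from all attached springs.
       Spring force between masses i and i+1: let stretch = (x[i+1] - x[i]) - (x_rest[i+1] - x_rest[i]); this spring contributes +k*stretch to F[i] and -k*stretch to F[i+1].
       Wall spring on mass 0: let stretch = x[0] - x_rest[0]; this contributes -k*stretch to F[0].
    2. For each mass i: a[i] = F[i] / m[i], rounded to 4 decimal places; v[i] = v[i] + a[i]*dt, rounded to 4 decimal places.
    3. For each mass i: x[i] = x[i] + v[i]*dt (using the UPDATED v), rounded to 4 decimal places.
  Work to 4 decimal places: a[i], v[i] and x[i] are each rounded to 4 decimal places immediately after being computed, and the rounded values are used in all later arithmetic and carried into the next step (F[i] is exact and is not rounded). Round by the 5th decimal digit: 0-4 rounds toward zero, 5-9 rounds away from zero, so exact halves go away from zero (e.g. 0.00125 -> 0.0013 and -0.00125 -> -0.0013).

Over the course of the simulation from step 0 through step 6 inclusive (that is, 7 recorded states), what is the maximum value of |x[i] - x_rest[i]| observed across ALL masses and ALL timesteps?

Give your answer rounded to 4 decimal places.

Answer: 2.0150

Derivation:
Step 0: x=[5.0000 7.0000 10.0000 16.0000] v=[0.0000 0.0000 0.0000 0.0000]
Step 1: x=[4.7600 7.0800 10.1200 15.8400] v=[-1.2000 0.4000 0.6000 -0.8000]
Step 2: x=[4.3248 7.2176 10.3472 15.5424] v=[-2.1760 0.6880 1.1360 -1.4880]
Step 3: x=[3.7750 7.3741 10.6570 15.1492] v=[-2.7488 0.7827 1.5491 -1.9661]
Step 4: x=[3.2112 7.5053 11.0152 14.7166] v=[-2.8192 0.6562 1.7910 -2.1630]
Step 5: x=[2.7340 7.5738 11.3811 14.3079] v=[-2.3860 0.3425 1.8293 -2.0436]
Step 6: x=[2.4253 7.5597 11.7117 13.9850] v=[-1.5437 -0.0705 1.6532 -1.6143]
Max displacement = 2.0150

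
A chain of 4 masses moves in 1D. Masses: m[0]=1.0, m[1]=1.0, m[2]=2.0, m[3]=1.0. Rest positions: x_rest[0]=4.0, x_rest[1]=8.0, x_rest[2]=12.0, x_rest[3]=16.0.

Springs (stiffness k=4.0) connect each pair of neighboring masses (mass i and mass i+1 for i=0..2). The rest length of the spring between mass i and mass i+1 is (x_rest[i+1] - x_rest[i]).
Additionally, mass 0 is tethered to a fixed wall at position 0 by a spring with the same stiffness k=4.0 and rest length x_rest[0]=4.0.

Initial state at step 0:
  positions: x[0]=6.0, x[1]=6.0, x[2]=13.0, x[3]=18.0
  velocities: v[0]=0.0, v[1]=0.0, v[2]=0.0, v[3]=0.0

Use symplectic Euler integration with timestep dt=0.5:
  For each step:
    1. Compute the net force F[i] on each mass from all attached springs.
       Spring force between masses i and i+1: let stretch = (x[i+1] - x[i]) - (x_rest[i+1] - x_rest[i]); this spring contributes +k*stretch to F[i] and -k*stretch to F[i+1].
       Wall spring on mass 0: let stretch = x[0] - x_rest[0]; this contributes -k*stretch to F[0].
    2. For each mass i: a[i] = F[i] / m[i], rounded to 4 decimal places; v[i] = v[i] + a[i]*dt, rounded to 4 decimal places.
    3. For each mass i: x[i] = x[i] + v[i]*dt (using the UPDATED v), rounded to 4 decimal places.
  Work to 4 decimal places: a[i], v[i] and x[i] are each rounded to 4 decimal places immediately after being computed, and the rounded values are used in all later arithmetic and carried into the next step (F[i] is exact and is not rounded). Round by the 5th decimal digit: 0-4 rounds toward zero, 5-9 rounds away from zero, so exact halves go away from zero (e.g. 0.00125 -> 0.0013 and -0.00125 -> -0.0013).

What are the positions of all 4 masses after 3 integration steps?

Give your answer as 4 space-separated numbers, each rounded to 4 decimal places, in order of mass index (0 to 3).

Answer: 6.0000 8.0000 12.5000 16.0000

Derivation:
Step 0: x=[6.0000 6.0000 13.0000 18.0000] v=[0.0000 0.0000 0.0000 0.0000]
Step 1: x=[0.0000 13.0000 12.0000 17.0000] v=[-12.0000 14.0000 -2.0000 -2.0000]
Step 2: x=[7.0000 6.0000 14.0000 15.0000] v=[14.0000 -14.0000 4.0000 -4.0000]
Step 3: x=[6.0000 8.0000 12.5000 16.0000] v=[-2.0000 4.0000 -3.0000 2.0000]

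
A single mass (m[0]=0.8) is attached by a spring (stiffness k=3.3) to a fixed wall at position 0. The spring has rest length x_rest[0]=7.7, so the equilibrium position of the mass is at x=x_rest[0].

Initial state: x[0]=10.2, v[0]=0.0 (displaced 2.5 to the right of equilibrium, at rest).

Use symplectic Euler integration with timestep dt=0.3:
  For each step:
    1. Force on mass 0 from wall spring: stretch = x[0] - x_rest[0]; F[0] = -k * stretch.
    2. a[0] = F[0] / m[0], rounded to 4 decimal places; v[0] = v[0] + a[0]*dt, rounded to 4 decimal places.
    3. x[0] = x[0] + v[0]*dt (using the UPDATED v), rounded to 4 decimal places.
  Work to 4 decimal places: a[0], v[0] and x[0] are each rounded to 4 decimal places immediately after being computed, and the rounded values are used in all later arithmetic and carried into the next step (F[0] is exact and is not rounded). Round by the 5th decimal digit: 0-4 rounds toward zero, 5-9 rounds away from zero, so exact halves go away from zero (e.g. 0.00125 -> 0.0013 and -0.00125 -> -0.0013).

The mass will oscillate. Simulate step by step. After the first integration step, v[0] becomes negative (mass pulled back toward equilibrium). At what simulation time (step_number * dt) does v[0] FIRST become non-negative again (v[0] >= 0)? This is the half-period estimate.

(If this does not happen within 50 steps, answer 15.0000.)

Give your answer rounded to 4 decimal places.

Step 0: x=[10.2000] v=[0.0000]
Step 1: x=[9.2719] v=[-3.0938]
Step 2: x=[7.7602] v=[-5.0390]
Step 3: x=[6.2262] v=[-5.1135]
Step 4: x=[5.2393] v=[-3.2897]
Step 5: x=[5.1659] v=[-0.2446]
Step 6: x=[6.0333] v=[2.8914]
First v>=0 after going negative at step 6, time=1.8000

Answer: 1.8000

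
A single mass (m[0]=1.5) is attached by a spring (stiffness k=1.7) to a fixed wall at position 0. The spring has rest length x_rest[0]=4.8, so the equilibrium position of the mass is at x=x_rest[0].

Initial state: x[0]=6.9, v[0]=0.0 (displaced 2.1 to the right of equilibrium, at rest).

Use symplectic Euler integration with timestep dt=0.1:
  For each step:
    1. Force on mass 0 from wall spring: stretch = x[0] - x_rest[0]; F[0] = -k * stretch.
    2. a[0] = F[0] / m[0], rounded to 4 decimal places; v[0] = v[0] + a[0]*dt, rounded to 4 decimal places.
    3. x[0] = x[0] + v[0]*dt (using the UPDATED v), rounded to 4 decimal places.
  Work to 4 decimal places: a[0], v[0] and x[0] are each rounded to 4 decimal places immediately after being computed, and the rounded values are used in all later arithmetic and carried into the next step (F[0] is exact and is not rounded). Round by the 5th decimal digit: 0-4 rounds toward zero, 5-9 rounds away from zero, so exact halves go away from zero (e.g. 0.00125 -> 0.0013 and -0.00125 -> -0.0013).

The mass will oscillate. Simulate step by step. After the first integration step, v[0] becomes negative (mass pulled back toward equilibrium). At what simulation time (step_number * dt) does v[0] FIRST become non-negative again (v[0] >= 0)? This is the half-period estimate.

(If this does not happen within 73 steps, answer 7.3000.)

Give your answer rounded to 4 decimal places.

Step 0: x=[6.9000] v=[0.0000]
Step 1: x=[6.8762] v=[-0.2380]
Step 2: x=[6.8289] v=[-0.4733]
Step 3: x=[6.7586] v=[-0.7032]
Step 4: x=[6.6661] v=[-0.9252]
Step 5: x=[6.5524] v=[-1.1367]
Step 6: x=[6.4189] v=[-1.3353]
Step 7: x=[6.2670] v=[-1.5188]
Step 8: x=[6.0985] v=[-1.6851]
Step 9: x=[5.9153] v=[-1.8323]
Step 10: x=[5.7194] v=[-1.9587]
Step 11: x=[5.5131] v=[-2.0629]
Step 12: x=[5.2987] v=[-2.1437]
Step 13: x=[5.0787] v=[-2.2002]
Step 14: x=[4.8555] v=[-2.2318]
Step 15: x=[4.6317] v=[-2.2381]
Step 16: x=[4.4098] v=[-2.2190]
Step 17: x=[4.1923] v=[-2.1748]
Step 18: x=[3.9817] v=[-2.1059]
Step 19: x=[3.7804] v=[-2.0132]
Step 20: x=[3.5906] v=[-1.8977]
Step 21: x=[3.4145] v=[-1.7606]
Step 22: x=[3.2541] v=[-1.6036]
Step 23: x=[3.1113] v=[-1.4284]
Step 24: x=[2.9876] v=[-1.2370]
Step 25: x=[2.8844] v=[-1.0316]
Step 26: x=[2.8030] v=[-0.8145]
Step 27: x=[2.7442] v=[-0.5882]
Step 28: x=[2.7087] v=[-0.3552]
Step 29: x=[2.6969] v=[-0.1182]
Step 30: x=[2.7089] v=[0.1202]
First v>=0 after going negative at step 30, time=3.0000

Answer: 3.0000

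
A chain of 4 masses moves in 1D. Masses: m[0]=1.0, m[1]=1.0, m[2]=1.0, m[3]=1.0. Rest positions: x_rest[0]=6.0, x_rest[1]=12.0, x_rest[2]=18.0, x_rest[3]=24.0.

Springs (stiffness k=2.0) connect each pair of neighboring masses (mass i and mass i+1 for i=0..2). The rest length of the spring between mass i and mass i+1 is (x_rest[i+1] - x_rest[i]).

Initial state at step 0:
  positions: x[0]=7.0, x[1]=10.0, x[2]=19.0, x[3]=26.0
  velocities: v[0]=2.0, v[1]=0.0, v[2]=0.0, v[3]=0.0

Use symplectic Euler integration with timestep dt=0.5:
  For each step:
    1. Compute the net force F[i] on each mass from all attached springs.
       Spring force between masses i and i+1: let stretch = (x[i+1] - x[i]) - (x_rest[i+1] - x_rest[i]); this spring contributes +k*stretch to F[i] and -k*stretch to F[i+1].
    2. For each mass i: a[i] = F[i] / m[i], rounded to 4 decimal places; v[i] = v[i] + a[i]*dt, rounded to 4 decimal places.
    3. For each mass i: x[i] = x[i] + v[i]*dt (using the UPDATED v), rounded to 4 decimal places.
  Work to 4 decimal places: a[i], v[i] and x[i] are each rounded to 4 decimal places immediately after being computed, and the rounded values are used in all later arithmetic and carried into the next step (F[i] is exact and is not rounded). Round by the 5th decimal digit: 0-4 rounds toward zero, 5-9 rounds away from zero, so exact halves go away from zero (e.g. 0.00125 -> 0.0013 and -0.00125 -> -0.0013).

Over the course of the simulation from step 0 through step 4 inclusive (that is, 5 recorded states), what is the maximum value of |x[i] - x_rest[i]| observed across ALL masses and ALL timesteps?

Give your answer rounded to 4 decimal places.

Answer: 3.2500

Derivation:
Step 0: x=[7.0000 10.0000 19.0000 26.0000] v=[2.0000 0.0000 0.0000 0.0000]
Step 1: x=[6.5000 13.0000 18.0000 25.5000] v=[-1.0000 6.0000 -2.0000 -1.0000]
Step 2: x=[6.2500 15.2500 18.2500 24.2500] v=[-0.5000 4.5000 0.5000 -2.5000]
Step 3: x=[7.5000 14.5000 20.0000 23.0000] v=[2.5000 -1.5000 3.5000 -2.5000]
Step 4: x=[9.2500 13.0000 20.5000 23.2500] v=[3.5000 -3.0000 1.0000 0.5000]
Max displacement = 3.2500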